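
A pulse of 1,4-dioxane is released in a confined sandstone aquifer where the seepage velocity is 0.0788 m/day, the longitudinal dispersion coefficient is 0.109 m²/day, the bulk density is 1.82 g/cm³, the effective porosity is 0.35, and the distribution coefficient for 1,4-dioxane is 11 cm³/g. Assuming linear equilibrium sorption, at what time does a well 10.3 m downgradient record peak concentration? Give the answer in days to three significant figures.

6650 days

Retardation factor R = 1 + ρ_b·K_d/n = 1 + 1.82 × 11/0.35 = 58.20.
Sorption retards both mechanisms: v_R = v/R = 0.001354 m/day, D_R = D/R = 0.001873 m²/day.
Peak time from v_R²t² + 2D_R t − x² = 0: t = (√(D_R² + v_R²x²) − D_R)/v_R².
√(D_R² + v_R²x²) = √(0.001873² + 0.001354² × 10.3²) = 0.01407; v_R² = 1.833e-06.
t = (0.01407 − 0.001873)/1.833e-06 = 6650 days.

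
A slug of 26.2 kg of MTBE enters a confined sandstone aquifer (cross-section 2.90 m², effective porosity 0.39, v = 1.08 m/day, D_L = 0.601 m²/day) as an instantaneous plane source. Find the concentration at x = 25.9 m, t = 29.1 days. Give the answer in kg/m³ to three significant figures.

For an instantaneous plane source, C(x,t) = M/(n_e·A·√(4πDt)) · exp(−(x−vt)²/(4Dt)), with n_e·A the pore (flow) area.
Plume center vt = 1.08 × 29.1 = 31.428 m, so the well at 25.9 m is 5.528 m upgradient of the peak.
√(4πDt) = 14.82 m, giving peak height M/(n_e·A·√(4πDt)) = 26.2/(0.39 × 2.90 × 14.82) = 1.563 kg/m³.
(x−vt)²/(4Dt) = (-5.528)²/(4 × 0.601 × 29.1) = 0.4368; exp(−0.4368) = 0.6461.
C = 1.563 × 0.6461 = 1.01 kg/m³.

1.01 kg/m³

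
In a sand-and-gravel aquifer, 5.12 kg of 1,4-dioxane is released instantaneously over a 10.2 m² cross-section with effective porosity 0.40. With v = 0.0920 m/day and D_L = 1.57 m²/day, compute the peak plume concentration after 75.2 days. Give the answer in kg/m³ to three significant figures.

0.0326 kg/m³

The peak of an instantaneous 1D plume sits at x = vt; there the Gaussian factor is 1 and C_max = M/(n_e·A·√(4πDt)), where n_e·A is the pore area the mass is dissolved in.
√(4πDt) = √(4π × 1.57 × 75.2) = 38.52 m, so C_max = 5.12/(0.40 × 10.2 × 38.52) = 0.0326 kg/m³.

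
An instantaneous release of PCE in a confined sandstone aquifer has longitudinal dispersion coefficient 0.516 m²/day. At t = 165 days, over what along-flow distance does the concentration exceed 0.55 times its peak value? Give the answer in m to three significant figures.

28.5 m

The plume is Gaussian with σ = √(2Dt) = √(2 × 0.516 × 165) = 13.05 m.
C/C_peak = exp(−Δx²/(2σ²)) = 0.55 ⇒ Δx = σ·√(−2 ln 0.55) = 13.05 × 1.093 = 14.26 m.
Width = 2Δx = 28.5 m.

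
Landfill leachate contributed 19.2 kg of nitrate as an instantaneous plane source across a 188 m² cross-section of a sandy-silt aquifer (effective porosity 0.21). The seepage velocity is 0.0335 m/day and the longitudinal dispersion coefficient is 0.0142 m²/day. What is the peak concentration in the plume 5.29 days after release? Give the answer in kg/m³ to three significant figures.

0.501 kg/m³

The peak of an instantaneous 1D plume sits at x = vt; there the Gaussian factor is 1 and C_max = M/(n_e·A·√(4πDt)), where n_e·A is the pore area the mass is dissolved in.
√(4πDt) = √(4π × 0.0142 × 5.29) = 0.9716 m, so C_max = 19.2/(0.21 × 188 × 0.9716) = 0.501 kg/m³.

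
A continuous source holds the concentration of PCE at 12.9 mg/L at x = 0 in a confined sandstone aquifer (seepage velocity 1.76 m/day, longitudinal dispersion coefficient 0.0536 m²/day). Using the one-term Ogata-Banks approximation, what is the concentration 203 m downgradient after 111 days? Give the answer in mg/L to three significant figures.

0.173 mg/L

For a continuous step input, C/C₀ ≈ ½·erfc((x−vt)/(2√(Dt))).
vt = 1.76 × 111 = 195.36 m and 2√(Dt) = 2√(0.0536 × 111) = 4.878 m.
Argument (x−vt)/(2√(Dt)) = (203 − 195.36)/4.878 = 1.566; ½·erfc(1.566) = 0.01339.
C = 12.9 × 0.01339 = 0.173 mg/L.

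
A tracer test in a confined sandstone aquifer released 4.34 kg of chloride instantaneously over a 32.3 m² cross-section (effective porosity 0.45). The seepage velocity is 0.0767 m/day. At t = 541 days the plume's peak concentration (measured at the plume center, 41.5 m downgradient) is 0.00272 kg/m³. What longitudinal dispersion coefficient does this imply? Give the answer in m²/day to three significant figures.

1.77 m²/day

At the plume center C_max = M/(n_e·A·√(4πDt)), so D = M²/(4πt·(n_e·A·C_max)²).
n_e·A·C_max = 0.45 × 32.3 × 0.00272 = 0.03954 kg/m.
D = 4.34²/(4π × 541 × 0.03954²) = 1.77 m²/day.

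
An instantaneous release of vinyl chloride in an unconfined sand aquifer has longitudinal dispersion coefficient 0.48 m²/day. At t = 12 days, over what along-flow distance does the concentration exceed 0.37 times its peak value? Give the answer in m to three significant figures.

9.57 m

The plume is Gaussian with σ = √(2Dt) = √(2 × 0.48 × 12) = 3.394 m.
C/C_peak = exp(−Δx²/(2σ²)) = 0.37 ⇒ Δx = σ·√(−2 ln 0.37) = 3.394 × 1.410 = 4.786 m.
Width = 2Δx = 9.57 m.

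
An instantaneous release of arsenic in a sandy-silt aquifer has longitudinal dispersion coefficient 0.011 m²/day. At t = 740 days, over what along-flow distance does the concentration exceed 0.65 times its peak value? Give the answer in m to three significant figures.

The plume is Gaussian with σ = √(2Dt) = √(2 × 0.011 × 740) = 4.035 m.
C/C_peak = exp(−Δx²/(2σ²)) = 0.65 ⇒ Δx = σ·√(−2 ln 0.65) = 4.035 × 0.9282 = 3.745 m.
Width = 2Δx = 7.49 m.

7.49 m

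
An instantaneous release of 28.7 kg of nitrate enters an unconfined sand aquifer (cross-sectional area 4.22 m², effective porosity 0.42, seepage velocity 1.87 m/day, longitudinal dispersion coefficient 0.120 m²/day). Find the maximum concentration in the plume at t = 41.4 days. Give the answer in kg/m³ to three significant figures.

The peak of an instantaneous 1D plume sits at x = vt; there the Gaussian factor is 1 and C_max = M/(n_e·A·√(4πDt)), where n_e·A is the pore area the mass is dissolved in.
√(4πDt) = √(4π × 0.120 × 41.4) = 7.901 m, so C_max = 28.7/(0.42 × 4.22 × 7.901) = 2.05 kg/m³.

2.05 kg/m³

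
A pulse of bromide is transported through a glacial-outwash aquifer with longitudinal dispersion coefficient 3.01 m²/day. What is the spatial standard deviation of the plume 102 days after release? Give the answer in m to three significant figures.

Dispersive spreading gives a Gaussian with σ² = 2Dt; advection only shifts the center.
σ = √(2 × 3.01 × 102) = 24.8 m.

24.8 m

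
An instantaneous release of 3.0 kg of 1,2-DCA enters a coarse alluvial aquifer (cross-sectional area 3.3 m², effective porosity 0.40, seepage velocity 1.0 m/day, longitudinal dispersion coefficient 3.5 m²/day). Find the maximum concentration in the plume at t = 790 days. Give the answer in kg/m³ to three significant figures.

The peak of an instantaneous 1D plume sits at x = vt; there the Gaussian factor is 1 and C_max = M/(n_e·A·√(4πDt)), where n_e·A is the pore area the mass is dissolved in.
√(4πDt) = √(4π × 3.5 × 790) = 186.4 m, so C_max = 3.0/(0.40 × 3.3 × 186.4) = 0.0122 kg/m³.

0.0122 kg/m³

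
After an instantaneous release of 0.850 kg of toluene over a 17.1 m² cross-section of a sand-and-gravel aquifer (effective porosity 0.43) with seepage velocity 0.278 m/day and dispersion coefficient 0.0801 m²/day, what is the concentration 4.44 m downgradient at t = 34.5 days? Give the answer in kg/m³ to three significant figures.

For an instantaneous plane source, C(x,t) = M/(n_e·A·√(4πDt)) · exp(−(x−vt)²/(4Dt)), with n_e·A the pore (flow) area.
Plume center vt = 0.278 × 34.5 = 9.591 m, so the well at 4.44 m is 5.151 m upgradient of the peak.
√(4πDt) = 5.893 m, giving peak height M/(n_e·A·√(4πDt)) = 0.850/(0.43 × 17.1 × 5.893) = 0.01962 kg/m³.
(x−vt)²/(4Dt) = (-5.151)²/(4 × 0.0801 × 34.5) = 2.400; exp(−2.400) = 0.09072.
C = 0.01962 × 0.09072 = 0.00178 kg/m³.

0.00178 kg/m³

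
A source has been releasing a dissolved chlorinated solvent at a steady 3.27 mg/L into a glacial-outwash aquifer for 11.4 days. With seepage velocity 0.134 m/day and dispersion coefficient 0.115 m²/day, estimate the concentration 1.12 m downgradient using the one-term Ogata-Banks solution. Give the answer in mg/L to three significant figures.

For a continuous step input, C/C₀ ≈ ½·erfc((x−vt)/(2√(Dt))).
vt = 0.134 × 11.4 = 1.5276 m and 2√(Dt) = 2√(0.115 × 11.4) = 2.290 m.
Argument (x−vt)/(2√(Dt)) = (1.12 − 1.5276)/2.290 = -0.1780; ½·erfc(-0.1780) = 0.5994.
C = 3.27 × 0.5994 = 1.96 mg/L.

1.96 mg/L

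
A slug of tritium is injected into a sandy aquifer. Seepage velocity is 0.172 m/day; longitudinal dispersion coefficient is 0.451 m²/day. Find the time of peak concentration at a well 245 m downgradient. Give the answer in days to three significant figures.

For the 1D instantaneous-source solution, setting ∂C/∂t = 0 at fixed x gives v²t² + 2Dt − x² = 0, so t = (√(D² + v²x²) − D)/v².
√(D² + v²x²) = √(0.451² + 0.172² × 245²) = 42.14; v² = 0.029584.
t = (42.14 − 0.451)/0.029584 = 1410 days (vs. the pure-advection estimate x/v = 1420 d).

1410 days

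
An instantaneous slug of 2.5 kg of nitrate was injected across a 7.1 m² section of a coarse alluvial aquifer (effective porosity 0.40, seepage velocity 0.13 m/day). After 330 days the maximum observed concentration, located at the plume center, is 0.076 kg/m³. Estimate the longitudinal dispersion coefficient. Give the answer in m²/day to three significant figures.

0.0324 m²/day

At the plume center C_max = M/(n_e·A·√(4πDt)), so D = M²/(4πt·(n_e·A·C_max)²).
n_e·A·C_max = 0.40 × 7.1 × 0.076 = 0.2158 kg/m.
D = 2.5²/(4π × 330 × 0.2158²) = 0.0324 m²/day.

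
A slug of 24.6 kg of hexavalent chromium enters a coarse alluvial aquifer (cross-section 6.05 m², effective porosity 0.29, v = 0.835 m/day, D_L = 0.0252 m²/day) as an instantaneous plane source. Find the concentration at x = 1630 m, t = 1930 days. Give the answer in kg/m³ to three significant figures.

For an instantaneous plane source, C(x,t) = M/(n_e·A·√(4πDt)) · exp(−(x−vt)²/(4Dt)), with n_e·A the pore (flow) area.
Plume center vt = 0.835 × 1930 = 1611.55 m, so the well at 1630 m is 18.45 m downgradient of the peak.
√(4πDt) = 24.72 m, giving peak height M/(n_e·A·√(4πDt)) = 24.6/(0.29 × 6.05 × 24.72) = 0.5672 kg/m³.
(x−vt)²/(4Dt) = (18.45)²/(4 × 0.0252 × 1930) = 1.750; exp(−1.750) = 0.1738.
C = 0.5672 × 0.1738 = 0.0986 kg/m³.

0.0986 kg/m³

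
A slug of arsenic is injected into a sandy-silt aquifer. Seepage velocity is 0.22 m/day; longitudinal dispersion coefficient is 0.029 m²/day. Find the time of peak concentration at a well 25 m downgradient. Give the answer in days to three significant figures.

113 days

For the 1D instantaneous-source solution, setting ∂C/∂t = 0 at fixed x gives v²t² + 2Dt − x² = 0, so t = (√(D² + v²x²) − D)/v².
√(D² + v²x²) = √(0.029² + 0.22² × 25²) = 5.500; v² = 0.0484.
t = (5.500 − 0.029)/0.0484 = 113 days (vs. the pure-advection estimate x/v = 114 d).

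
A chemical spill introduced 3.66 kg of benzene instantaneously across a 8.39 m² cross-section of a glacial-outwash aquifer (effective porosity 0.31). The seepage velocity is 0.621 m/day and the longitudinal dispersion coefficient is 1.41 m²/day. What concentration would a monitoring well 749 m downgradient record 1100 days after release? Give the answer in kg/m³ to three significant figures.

For an instantaneous plane source, C(x,t) = M/(n_e·A·√(4πDt)) · exp(−(x−vt)²/(4Dt)), with n_e·A the pore (flow) area.
Plume center vt = 0.621 × 1100 = 683.1 m, so the well at 749 m is 65.9 m downgradient of the peak.
√(4πDt) = 139.6 m, giving peak height M/(n_e·A·√(4πDt)) = 3.66/(0.31 × 8.39 × 139.6) = 0.01008 kg/m³.
(x−vt)²/(4Dt) = (65.9)²/(4 × 1.41 × 1100) = 0.7000; exp(−0.7000) = 0.4966.
C = 0.01008 × 0.4966 = 0.00501 kg/m³.

0.00501 kg/m³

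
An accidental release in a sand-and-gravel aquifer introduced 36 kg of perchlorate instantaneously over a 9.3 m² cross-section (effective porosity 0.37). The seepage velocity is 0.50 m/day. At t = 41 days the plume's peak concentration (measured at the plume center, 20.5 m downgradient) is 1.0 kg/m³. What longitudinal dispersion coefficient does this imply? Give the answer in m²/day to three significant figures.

0.212 m²/day

At the plume center C_max = M/(n_e·A·√(4πDt)), so D = M²/(4πt·(n_e·A·C_max)²).
n_e·A·C_max = 0.37 × 9.3 × 1.0 = 3.441 kg/m.
D = 36²/(4π × 41 × 3.441²) = 0.212 m²/day.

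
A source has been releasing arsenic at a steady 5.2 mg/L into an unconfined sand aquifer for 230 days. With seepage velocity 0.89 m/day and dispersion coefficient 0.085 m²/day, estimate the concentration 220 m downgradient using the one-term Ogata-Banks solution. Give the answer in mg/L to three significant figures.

0.0375 mg/L

For a continuous step input, C/C₀ ≈ ½·erfc((x−vt)/(2√(Dt))).
vt = 0.89 × 230 = 204.7 m and 2√(Dt) = 2√(0.085 × 230) = 8.843 m.
Argument (x−vt)/(2√(Dt)) = (220 − 204.7)/8.843 = 1.730; ½·erfc(1.730) = 0.007211.
C = 5.2 × 0.007211 = 0.0375 mg/L.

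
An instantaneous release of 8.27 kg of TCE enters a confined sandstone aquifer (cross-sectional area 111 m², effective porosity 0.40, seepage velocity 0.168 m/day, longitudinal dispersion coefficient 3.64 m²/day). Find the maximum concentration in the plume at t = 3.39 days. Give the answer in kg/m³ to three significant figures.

The peak of an instantaneous 1D plume sits at x = vt; there the Gaussian factor is 1 and C_max = M/(n_e·A·√(4πDt)), where n_e·A is the pore area the mass is dissolved in.
√(4πDt) = √(4π × 3.64 × 3.39) = 12.45 m, so C_max = 8.27/(0.40 × 111 × 12.45) = 0.0150 kg/m³.

0.0150 kg/m³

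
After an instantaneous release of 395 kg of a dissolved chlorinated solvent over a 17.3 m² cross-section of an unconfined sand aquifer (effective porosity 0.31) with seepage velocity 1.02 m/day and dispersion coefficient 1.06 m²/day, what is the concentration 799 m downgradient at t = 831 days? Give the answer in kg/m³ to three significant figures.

0.358 kg/m³

For an instantaneous plane source, C(x,t) = M/(n_e·A·√(4πDt)) · exp(−(x−vt)²/(4Dt)), with n_e·A the pore (flow) area.
Plume center vt = 1.02 × 831 = 847.62 m, so the well at 799 m is 48.62 m upgradient of the peak.
√(4πDt) = 105.2 m, giving peak height M/(n_e·A·√(4πDt)) = 395/(0.31 × 17.3 × 105.2) = 0.7001 kg/m³.
(x−vt)²/(4Dt) = (-48.62)²/(4 × 1.06 × 831) = 0.6709; exp(−0.6709) = 0.5112.
C = 0.7001 × 0.5112 = 0.358 kg/m³.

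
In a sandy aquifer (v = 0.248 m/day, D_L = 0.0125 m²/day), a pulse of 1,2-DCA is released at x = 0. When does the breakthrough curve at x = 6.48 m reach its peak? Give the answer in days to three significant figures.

For the 1D instantaneous-source solution, setting ∂C/∂t = 0 at fixed x gives v²t² + 2Dt − x² = 0, so t = (√(D² + v²x²) − D)/v².
√(D² + v²x²) = √(0.0125² + 0.248² × 6.48²) = 1.607; v² = 0.061504.
t = (1.607 − 0.0125)/0.061504 = 25.9 days (vs. the pure-advection estimate x/v = 26.1 d).

25.9 days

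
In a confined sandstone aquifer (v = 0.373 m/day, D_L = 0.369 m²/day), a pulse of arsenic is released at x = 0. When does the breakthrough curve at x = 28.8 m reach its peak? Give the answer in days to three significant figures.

74.6 days

For the 1D instantaneous-source solution, setting ∂C/∂t = 0 at fixed x gives v²t² + 2Dt − x² = 0, so t = (√(D² + v²x²) − D)/v².
√(D² + v²x²) = √(0.369² + 0.373² × 28.8²) = 10.75; v² = 0.139129.
t = (10.75 − 0.369)/0.139129 = 74.6 days (vs. the pure-advection estimate x/v = 77.2 d).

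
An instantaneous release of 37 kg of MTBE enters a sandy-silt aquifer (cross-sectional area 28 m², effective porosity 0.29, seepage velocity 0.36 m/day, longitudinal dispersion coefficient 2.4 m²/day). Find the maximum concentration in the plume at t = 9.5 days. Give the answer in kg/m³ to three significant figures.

0.269 kg/m³

The peak of an instantaneous 1D plume sits at x = vt; there the Gaussian factor is 1 and C_max = M/(n_e·A·√(4πDt)), where n_e·A is the pore area the mass is dissolved in.
√(4πDt) = √(4π × 2.4 × 9.5) = 16.93 m, so C_max = 37/(0.29 × 28 × 16.93) = 0.269 kg/m³.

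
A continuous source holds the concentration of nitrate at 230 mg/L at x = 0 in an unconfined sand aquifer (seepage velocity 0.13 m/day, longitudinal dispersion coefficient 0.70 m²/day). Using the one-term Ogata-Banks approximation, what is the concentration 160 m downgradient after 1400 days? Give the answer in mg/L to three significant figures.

For a continuous step input, C/C₀ ≈ ½·erfc((x−vt)/(2√(Dt))).
vt = 0.13 × 1400 = 182 m and 2√(Dt) = 2√(0.70 × 1400) = 62.61 m.
Argument (x−vt)/(2√(Dt)) = (160 − 182)/62.61 = -0.3514; ½·erfc(-0.3514) = 0.6904.
C = 230 × 0.6904 = 159 mg/L.

159 mg/L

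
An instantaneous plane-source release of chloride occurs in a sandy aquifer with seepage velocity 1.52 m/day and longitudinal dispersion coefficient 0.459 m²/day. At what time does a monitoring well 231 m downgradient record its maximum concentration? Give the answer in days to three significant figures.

For the 1D instantaneous-source solution, setting ∂C/∂t = 0 at fixed x gives v²t² + 2Dt − x² = 0, so t = (√(D² + v²x²) − D)/v².
√(D² + v²x²) = √(0.459² + 1.52² × 231²) = 351.1; v² = 2.3104.
t = (351.1 − 0.459)/2.3104 = 152 days (vs. the pure-advection estimate x/v = 152 d).

152 days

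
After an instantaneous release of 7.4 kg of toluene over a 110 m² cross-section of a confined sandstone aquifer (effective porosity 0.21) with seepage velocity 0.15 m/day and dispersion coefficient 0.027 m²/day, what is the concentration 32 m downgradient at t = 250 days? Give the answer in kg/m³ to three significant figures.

0.0113 kg/m³

For an instantaneous plane source, C(x,t) = M/(n_e·A·√(4πDt)) · exp(−(x−vt)²/(4Dt)), with n_e·A the pore (flow) area.
Plume center vt = 0.15 × 250 = 37.5 m, so the well at 32 m is 5.5 m upgradient of the peak.
√(4πDt) = 9.210 m, giving peak height M/(n_e·A·√(4πDt)) = 7.4/(0.21 × 110 × 9.210) = 0.03478 kg/m³.
(x−vt)²/(4Dt) = (-5.5)²/(4 × 0.027 × 250) = 1.120; exp(−1.120) = 0.3263.
C = 0.03478 × 0.3263 = 0.0113 kg/m³.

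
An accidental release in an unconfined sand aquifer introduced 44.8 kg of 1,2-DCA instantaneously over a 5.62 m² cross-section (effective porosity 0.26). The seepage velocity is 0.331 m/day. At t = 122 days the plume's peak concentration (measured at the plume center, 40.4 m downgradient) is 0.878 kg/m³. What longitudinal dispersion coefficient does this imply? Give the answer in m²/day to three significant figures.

0.795 m²/day

At the plume center C_max = M/(n_e·A·√(4πDt)), so D = M²/(4πt·(n_e·A·C_max)²).
n_e·A·C_max = 0.26 × 5.62 × 0.878 = 1.283 kg/m.
D = 44.8²/(4π × 122 × 1.283²) = 0.795 m²/day.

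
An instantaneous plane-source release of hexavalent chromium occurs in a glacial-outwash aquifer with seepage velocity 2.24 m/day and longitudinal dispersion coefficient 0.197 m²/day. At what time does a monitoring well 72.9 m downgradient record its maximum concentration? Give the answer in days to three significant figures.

For the 1D instantaneous-source solution, setting ∂C/∂t = 0 at fixed x gives v²t² + 2Dt − x² = 0, so t = (√(D² + v²x²) − D)/v².
√(D² + v²x²) = √(0.197² + 2.24² × 72.9²) = 163.3; v² = 5.0176.
t = (163.3 − 0.197)/5.0176 = 32.5 days (vs. the pure-advection estimate x/v = 32.5 d).

32.5 days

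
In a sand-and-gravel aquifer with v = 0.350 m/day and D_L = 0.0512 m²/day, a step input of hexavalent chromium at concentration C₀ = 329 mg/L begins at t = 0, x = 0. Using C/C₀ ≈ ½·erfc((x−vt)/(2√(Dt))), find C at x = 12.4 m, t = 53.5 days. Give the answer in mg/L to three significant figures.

328 mg/L

For a continuous step input, C/C₀ ≈ ½·erfc((x−vt)/(2√(Dt))).
vt = 0.350 × 53.5 = 18.725 m and 2√(Dt) = 2√(0.0512 × 53.5) = 3.310 m.
Argument (x−vt)/(2√(Dt)) = (12.4 − 18.725)/3.310 = -1.911; ½·erfc(-1.911) = 0.9966.
C = 329 × 0.9966 = 328 mg/L.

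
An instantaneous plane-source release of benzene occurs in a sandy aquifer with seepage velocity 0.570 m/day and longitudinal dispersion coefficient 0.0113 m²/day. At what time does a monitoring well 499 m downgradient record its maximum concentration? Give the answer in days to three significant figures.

875 days

For the 1D instantaneous-source solution, setting ∂C/∂t = 0 at fixed x gives v²t² + 2Dt − x² = 0, so t = (√(D² + v²x²) − D)/v².
√(D² + v²x²) = √(0.0113² + 0.570² × 499²) = 284.4; v² = 0.3249.
t = (284.4 − 0.0113)/0.3249 = 875 days (vs. the pure-advection estimate x/v = 875 d).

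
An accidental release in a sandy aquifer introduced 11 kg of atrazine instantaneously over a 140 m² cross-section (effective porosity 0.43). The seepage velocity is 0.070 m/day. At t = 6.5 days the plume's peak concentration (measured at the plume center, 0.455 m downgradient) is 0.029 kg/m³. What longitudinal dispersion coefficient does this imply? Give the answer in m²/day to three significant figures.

0.486 m²/day

At the plume center C_max = M/(n_e·A·√(4πDt)), so D = M²/(4πt·(n_e·A·C_max)²).
n_e·A·C_max = 0.43 × 140 × 0.029 = 1.746 kg/m.
D = 11²/(4π × 6.5 × 1.746²) = 0.486 m²/day.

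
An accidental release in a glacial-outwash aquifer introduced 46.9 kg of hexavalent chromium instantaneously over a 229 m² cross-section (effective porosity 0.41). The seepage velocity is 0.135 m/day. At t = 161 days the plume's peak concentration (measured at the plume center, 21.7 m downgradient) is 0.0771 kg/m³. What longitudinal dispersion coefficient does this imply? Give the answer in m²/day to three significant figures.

0.0207 m²/day

At the plume center C_max = M/(n_e·A·√(4πDt)), so D = M²/(4πt·(n_e·A·C_max)²).
n_e·A·C_max = 0.41 × 229 × 0.0771 = 7.239 kg/m.
D = 46.9²/(4π × 161 × 7.239²) = 0.0207 m²/day.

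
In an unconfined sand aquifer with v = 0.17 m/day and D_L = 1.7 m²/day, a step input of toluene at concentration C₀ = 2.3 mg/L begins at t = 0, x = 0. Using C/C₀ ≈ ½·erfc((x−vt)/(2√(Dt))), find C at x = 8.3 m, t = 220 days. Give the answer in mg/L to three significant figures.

For a continuous step input, C/C₀ ≈ ½·erfc((x−vt)/(2√(Dt))).
vt = 0.17 × 220 = 37.4 m and 2√(Dt) = 2√(1.7 × 220) = 38.68 m.
Argument (x−vt)/(2√(Dt)) = (8.3 − 37.4)/38.68 = -0.7523; ½·erfc(-0.7523) = 0.8563.
C = 2.3 × 0.8563 = 1.97 mg/L.

1.97 mg/L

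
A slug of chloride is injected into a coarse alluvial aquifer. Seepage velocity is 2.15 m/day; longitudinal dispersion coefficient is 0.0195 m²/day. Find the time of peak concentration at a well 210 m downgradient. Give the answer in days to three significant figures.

For the 1D instantaneous-source solution, setting ∂C/∂t = 0 at fixed x gives v²t² + 2Dt − x² = 0, so t = (√(D² + v²x²) − D)/v².
√(D² + v²x²) = √(0.0195² + 2.15² × 210²) = 451.5; v² = 4.6225.
t = (451.5 − 0.0195)/4.6225 = 97.7 days (vs. the pure-advection estimate x/v = 97.7 d).

97.7 days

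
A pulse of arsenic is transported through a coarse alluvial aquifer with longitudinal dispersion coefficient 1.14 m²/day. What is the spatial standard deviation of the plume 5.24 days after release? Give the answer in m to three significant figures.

Dispersive spreading gives a Gaussian with σ² = 2Dt; advection only shifts the center.
σ = √(2 × 1.14 × 5.24) = 3.46 m.

3.46 m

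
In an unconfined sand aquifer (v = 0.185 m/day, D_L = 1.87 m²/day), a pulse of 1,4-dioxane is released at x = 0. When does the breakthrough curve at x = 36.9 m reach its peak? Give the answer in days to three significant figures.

152 days

For the 1D instantaneous-source solution, setting ∂C/∂t = 0 at fixed x gives v²t² + 2Dt − x² = 0, so t = (√(D² + v²x²) − D)/v².
√(D² + v²x²) = √(1.87² + 0.185² × 36.9²) = 7.078; v² = 0.034225.
t = (7.078 − 1.87)/0.034225 = 152 days (vs. the pure-advection estimate x/v = 199 d).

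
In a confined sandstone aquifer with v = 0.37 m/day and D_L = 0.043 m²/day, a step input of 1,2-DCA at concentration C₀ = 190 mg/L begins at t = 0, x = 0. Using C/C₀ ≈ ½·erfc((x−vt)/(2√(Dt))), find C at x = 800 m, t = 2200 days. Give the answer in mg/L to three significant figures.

For a continuous step input, C/C₀ ≈ ½·erfc((x−vt)/(2√(Dt))).
vt = 0.37 × 2200 = 814 m and 2√(Dt) = 2√(0.043 × 2200) = 19.45 m.
Argument (x−vt)/(2√(Dt)) = (800 − 814)/19.45 = -0.7198; ½·erfc(-0.7198) = 0.8456.
C = 190 × 0.8456 = 161 mg/L.

161 mg/L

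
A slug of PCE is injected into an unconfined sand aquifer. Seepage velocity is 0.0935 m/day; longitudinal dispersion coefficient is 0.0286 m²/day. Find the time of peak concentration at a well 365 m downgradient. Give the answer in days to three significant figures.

For the 1D instantaneous-source solution, setting ∂C/∂t = 0 at fixed x gives v²t² + 2Dt − x² = 0, so t = (√(D² + v²x²) − D)/v².
√(D² + v²x²) = √(0.0286² + 0.0935² × 365²) = 34.13; v² = 0.00874225.
t = (34.13 − 0.0286)/0.00874225 = 3900 days (vs. the pure-advection estimate x/v = 3900 d).

3900 days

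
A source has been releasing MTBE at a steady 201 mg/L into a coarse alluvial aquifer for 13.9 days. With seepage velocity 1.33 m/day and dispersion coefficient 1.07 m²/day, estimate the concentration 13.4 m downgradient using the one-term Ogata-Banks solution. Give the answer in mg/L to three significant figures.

166 mg/L

For a continuous step input, C/C₀ ≈ ½·erfc((x−vt)/(2√(Dt))).
vt = 1.33 × 13.9 = 18.487 m and 2√(Dt) = 2√(1.07 × 13.9) = 7.713 m.
Argument (x−vt)/(2√(Dt)) = (13.4 − 18.487)/7.713 = -0.6595; ½·erfc(-0.6595) = 0.8245.
C = 201 × 0.8245 = 166 mg/L.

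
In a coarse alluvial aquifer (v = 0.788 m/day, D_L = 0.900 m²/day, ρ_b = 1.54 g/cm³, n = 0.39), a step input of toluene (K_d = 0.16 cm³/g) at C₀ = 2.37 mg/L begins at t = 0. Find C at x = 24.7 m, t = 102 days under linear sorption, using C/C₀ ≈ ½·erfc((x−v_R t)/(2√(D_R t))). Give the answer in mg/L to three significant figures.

Retardation factor R = 1 + ρ_b·K_d/n = 1 + 1.54 × 0.16/0.39 = 1.632.
Sorption retards both mechanisms: v_R = v/R = 0.4828 m/day, D_R = D/R = 0.5515 m²/day.
v_R·t = 0.4828 × 102 = 49.2456 m; 2√(D_R t) = 15.00 m; argument = (24.7 − 49.2456)/15.00 = -1.636.
C = C₀ × ½·erfc(-1.636) = 2.37 × 0.9897 = 2.35 mg/L.

2.35 mg/L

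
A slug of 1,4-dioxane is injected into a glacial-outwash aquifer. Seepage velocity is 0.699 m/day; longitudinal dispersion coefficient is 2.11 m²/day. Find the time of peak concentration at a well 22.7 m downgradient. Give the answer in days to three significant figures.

For the 1D instantaneous-source solution, setting ∂C/∂t = 0 at fixed x gives v²t² + 2Dt − x² = 0, so t = (√(D² + v²x²) − D)/v².
√(D² + v²x²) = √(2.11² + 0.699² × 22.7²) = 16.01; v² = 0.488601.
t = (16.01 − 2.11)/0.488601 = 28.4 days (vs. the pure-advection estimate x/v = 32.5 d).

28.4 days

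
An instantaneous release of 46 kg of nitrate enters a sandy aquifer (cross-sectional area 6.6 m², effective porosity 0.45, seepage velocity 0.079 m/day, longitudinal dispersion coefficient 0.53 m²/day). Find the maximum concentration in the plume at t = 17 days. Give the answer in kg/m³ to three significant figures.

The peak of an instantaneous 1D plume sits at x = vt; there the Gaussian factor is 1 and C_max = M/(n_e·A·√(4πDt)), where n_e·A is the pore area the mass is dissolved in.
√(4πDt) = √(4π × 0.53 × 17) = 10.64 m, so C_max = 46/(0.45 × 6.6 × 10.64) = 1.46 kg/m³.

1.46 kg/m³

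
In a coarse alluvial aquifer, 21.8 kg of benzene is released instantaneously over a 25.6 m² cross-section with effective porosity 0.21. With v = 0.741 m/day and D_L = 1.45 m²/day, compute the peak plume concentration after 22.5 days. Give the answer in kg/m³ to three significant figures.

The peak of an instantaneous 1D plume sits at x = vt; there the Gaussian factor is 1 and C_max = M/(n_e·A·√(4πDt)), where n_e·A is the pore area the mass is dissolved in.
√(4πDt) = √(4π × 1.45 × 22.5) = 20.25 m, so C_max = 21.8/(0.21 × 25.6 × 20.25) = 0.200 kg/m³.

0.200 kg/m³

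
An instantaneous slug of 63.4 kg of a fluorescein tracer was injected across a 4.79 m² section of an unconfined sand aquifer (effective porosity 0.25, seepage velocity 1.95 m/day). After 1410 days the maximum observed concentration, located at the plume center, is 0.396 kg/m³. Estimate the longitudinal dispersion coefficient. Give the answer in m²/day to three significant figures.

1.01 m²/day

At the plume center C_max = M/(n_e·A·√(4πDt)), so D = M²/(4πt·(n_e·A·C_max)²).
n_e·A·C_max = 0.25 × 4.79 × 0.396 = 0.4742 kg/m.
D = 63.4²/(4π × 1410 × 0.4742²) = 1.01 m²/day.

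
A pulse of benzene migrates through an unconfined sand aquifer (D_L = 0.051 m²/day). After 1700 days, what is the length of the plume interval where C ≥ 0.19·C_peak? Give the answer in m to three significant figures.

48.0 m

The plume is Gaussian with σ = √(2Dt) = √(2 × 0.051 × 1700) = 13.17 m.
C/C_peak = exp(−Δx²/(2σ²)) = 0.19 ⇒ Δx = σ·√(−2 ln 0.19) = 13.17 × 1.822 = 24.00 m.
Width = 2Δx = 48.0 m.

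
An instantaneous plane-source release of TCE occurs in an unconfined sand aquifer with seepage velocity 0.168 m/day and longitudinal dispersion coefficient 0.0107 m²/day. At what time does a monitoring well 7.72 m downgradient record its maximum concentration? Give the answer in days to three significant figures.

For the 1D instantaneous-source solution, setting ∂C/∂t = 0 at fixed x gives v²t² + 2Dt − x² = 0, so t = (√(D² + v²x²) − D)/v².
√(D² + v²x²) = √(0.0107² + 0.168² × 7.72²) = 1.297; v² = 0.028224.
t = (1.297 − 0.0107)/0.028224 = 45.6 days (vs. the pure-advection estimate x/v = 46.0 d).

45.6 days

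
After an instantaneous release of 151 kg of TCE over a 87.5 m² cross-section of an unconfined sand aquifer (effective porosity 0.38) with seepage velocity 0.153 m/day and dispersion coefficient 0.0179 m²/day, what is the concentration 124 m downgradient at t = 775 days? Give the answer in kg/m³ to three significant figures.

For an instantaneous plane source, C(x,t) = M/(n_e·A·√(4πDt)) · exp(−(x−vt)²/(4Dt)), with n_e·A the pore (flow) area.
Plume center vt = 0.153 × 775 = 118.575 m, so the well at 124 m is 5.425 m downgradient of the peak.
√(4πDt) = 13.20 m, giving peak height M/(n_e·A·√(4πDt)) = 151/(0.38 × 87.5 × 13.20) = 0.3440 kg/m³.
(x−vt)²/(4Dt) = (5.425)²/(4 × 0.0179 × 775) = 0.5304; exp(−0.5304) = 0.5884.
C = 0.3440 × 0.5884 = 0.202 kg/m³.

0.202 kg/m³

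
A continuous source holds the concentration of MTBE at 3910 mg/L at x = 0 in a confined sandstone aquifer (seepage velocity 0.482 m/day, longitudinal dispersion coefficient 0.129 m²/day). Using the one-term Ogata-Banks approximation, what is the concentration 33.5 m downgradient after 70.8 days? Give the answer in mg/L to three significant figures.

2180 mg/L

For a continuous step input, C/C₀ ≈ ½·erfc((x−vt)/(2√(Dt))).
vt = 0.482 × 70.8 = 34.1256 m and 2√(Dt) = 2√(0.129 × 70.8) = 6.044 m.
Argument (x−vt)/(2√(Dt)) = (33.5 − 34.1256)/6.044 = -0.1035; ½·erfc(-0.1035) = 0.5582.
C = 3910 × 0.5582 = 2180 mg/L.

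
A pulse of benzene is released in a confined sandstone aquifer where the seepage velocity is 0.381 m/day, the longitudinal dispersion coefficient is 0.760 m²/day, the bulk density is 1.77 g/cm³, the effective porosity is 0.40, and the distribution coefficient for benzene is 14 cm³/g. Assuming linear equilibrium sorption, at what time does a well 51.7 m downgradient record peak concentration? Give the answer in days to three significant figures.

8220 days

Retardation factor R = 1 + ρ_b·K_d/n = 1 + 1.77 × 14/0.40 = 62.95.
Sorption retards both mechanisms: v_R = v/R = 0.006052 m/day, D_R = D/R = 0.01207 m²/day.
Peak time from v_R²t² + 2D_R t − x² = 0: t = (√(D_R² + v_R²x²) − D_R)/v_R².
√(D_R² + v_R²x²) = √(0.01207² + 0.006052² × 51.7²) = 0.3131; v_R² = 3.663e-05.
t = (0.3131 − 0.01207)/3.663e-05 = 8220 days.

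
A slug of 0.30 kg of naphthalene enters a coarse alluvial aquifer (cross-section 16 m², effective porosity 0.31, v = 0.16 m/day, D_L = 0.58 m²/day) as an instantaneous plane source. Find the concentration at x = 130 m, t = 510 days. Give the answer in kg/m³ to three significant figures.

0.000137 kg/m³

For an instantaneous plane source, C(x,t) = M/(n_e·A·√(4πDt)) · exp(−(x−vt)²/(4Dt)), with n_e·A the pore (flow) area.
Plume center vt = 0.16 × 510 = 81.6 m, so the well at 130 m is 48.4 m downgradient of the peak.
√(4πDt) = 60.97 m, giving peak height M/(n_e·A·√(4πDt)) = 0.30/(0.31 × 16 × 60.97) = 0.0009920 kg/m³.
(x−vt)²/(4Dt) = (48.4)²/(4 × 0.58 × 510) = 1.980; exp(−1.980) = 0.1381.
C = 0.0009920 × 0.1381 = 0.000137 kg/m³.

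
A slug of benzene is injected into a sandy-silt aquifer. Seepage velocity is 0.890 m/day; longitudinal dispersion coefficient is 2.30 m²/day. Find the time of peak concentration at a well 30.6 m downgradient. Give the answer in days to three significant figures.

For the 1D instantaneous-source solution, setting ∂C/∂t = 0 at fixed x gives v²t² + 2Dt − x² = 0, so t = (√(D² + v²x²) − D)/v².
√(D² + v²x²) = √(2.30² + 0.890² × 30.6²) = 27.33; v² = 0.7921.
t = (27.33 − 2.30)/0.7921 = 31.6 days (vs. the pure-advection estimate x/v = 34.4 d).

31.6 days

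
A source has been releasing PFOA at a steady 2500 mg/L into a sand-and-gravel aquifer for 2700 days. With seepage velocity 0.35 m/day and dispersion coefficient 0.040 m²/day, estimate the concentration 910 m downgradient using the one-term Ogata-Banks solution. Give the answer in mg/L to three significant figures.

2480 mg/L

For a continuous step input, C/C₀ ≈ ½·erfc((x−vt)/(2√(Dt))).
vt = 0.35 × 2700 = 945 m and 2√(Dt) = 2√(0.040 × 2700) = 20.78 m.
Argument (x−vt)/(2√(Dt)) = (910 − 945)/20.78 = -1.684; ½·erfc(-1.684) = 0.9914.
C = 2500 × 0.9914 = 2480 mg/L.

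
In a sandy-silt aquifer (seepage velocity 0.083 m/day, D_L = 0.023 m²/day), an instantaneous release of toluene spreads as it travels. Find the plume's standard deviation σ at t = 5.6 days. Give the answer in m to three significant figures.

Dispersive spreading gives a Gaussian with σ² = 2Dt; advection only shifts the center.
σ = √(2 × 0.023 × 5.6) = 0.508 m.

0.508 m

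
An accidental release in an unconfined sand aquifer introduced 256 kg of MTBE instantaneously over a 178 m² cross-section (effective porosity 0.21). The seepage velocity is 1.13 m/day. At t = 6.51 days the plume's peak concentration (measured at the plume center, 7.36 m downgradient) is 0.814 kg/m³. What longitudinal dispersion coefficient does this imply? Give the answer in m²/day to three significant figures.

0.865 m²/day

At the plume center C_max = M/(n_e·A·√(4πDt)), so D = M²/(4πt·(n_e·A·C_max)²).
n_e·A·C_max = 0.21 × 178 × 0.814 = 30.43 kg/m.
D = 256²/(4π × 6.51 × 30.43²) = 0.865 m²/day.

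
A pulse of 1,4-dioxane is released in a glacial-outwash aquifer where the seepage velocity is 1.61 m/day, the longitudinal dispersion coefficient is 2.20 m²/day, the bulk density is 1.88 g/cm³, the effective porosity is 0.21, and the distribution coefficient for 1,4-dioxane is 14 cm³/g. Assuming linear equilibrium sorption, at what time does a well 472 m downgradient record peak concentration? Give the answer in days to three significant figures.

Retardation factor R = 1 + ρ_b·K_d/n = 1 + 1.88 × 14/0.21 = 126.3.
Sorption retards both mechanisms: v_R = v/R = 0.01275 m/day, D_R = D/R = 0.01742 m²/day.
Peak time from v_R²t² + 2D_R t − x² = 0: t = (√(D_R² + v_R²x²) − D_R)/v_R².
√(D_R² + v_R²x²) = √(0.01742² + 0.01275² × 472²) = 6.018; v_R² = 0.0001626.
t = (6.018 − 0.01742)/0.0001626 = 36900 days.

36900 days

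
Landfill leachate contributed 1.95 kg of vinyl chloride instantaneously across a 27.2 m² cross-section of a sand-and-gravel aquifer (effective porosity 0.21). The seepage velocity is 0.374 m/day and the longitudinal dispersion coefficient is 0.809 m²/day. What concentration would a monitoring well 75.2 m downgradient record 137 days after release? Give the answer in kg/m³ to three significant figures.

0.00251 kg/m³

For an instantaneous plane source, C(x,t) = M/(n_e·A·√(4πDt)) · exp(−(x−vt)²/(4Dt)), with n_e·A the pore (flow) area.
Plume center vt = 0.374 × 137 = 51.238 m, so the well at 75.2 m is 23.962 m downgradient of the peak.
√(4πDt) = 37.32 m, giving peak height M/(n_e·A·√(4πDt)) = 1.95/(0.21 × 27.2 × 37.32) = 0.009148 kg/m³.
(x−vt)²/(4Dt) = (23.962)²/(4 × 0.809 × 137) = 1.295; exp(−1.295) = 0.2739.
C = 0.009148 × 0.2739 = 0.00251 kg/m³.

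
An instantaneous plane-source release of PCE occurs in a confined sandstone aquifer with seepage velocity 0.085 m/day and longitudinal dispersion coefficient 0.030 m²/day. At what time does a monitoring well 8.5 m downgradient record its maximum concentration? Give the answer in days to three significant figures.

95.9 days

For the 1D instantaneous-source solution, setting ∂C/∂t = 0 at fixed x gives v²t² + 2Dt − x² = 0, so t = (√(D² + v²x²) − D)/v².
√(D² + v²x²) = √(0.030² + 0.085² × 8.5²) = 0.7231; v² = 0.007225.
t = (0.7231 − 0.030)/0.007225 = 95.9 days (vs. the pure-advection estimate x/v = 100 d).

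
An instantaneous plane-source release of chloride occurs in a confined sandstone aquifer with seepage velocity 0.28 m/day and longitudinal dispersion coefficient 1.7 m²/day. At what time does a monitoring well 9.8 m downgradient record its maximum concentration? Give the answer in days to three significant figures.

19.5 days

For the 1D instantaneous-source solution, setting ∂C/∂t = 0 at fixed x gives v²t² + 2Dt − x² = 0, so t = (√(D² + v²x²) − D)/v².
√(D² + v²x²) = √(1.7² + 0.28² × 9.8²) = 3.228; v² = 0.0784.
t = (3.228 − 1.7)/0.0784 = 19.5 days (vs. the pure-advection estimate x/v = 35.0 d).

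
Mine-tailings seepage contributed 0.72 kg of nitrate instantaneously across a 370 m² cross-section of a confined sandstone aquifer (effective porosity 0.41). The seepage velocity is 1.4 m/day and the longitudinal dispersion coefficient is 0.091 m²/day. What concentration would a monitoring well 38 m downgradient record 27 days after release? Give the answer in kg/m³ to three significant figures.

For an instantaneous plane source, C(x,t) = M/(n_e·A·√(4πDt)) · exp(−(x−vt)²/(4Dt)), with n_e·A the pore (flow) area.
Plume center vt = 1.4 × 27 = 37.8 m, so the well at 38 m is 0.2 m downgradient of the peak.
√(4πDt) = 5.557 m, giving peak height M/(n_e·A·√(4πDt)) = 0.72/(0.41 × 370 × 5.557) = 0.0008541 kg/m³.
(x−vt)²/(4Dt) = (0.2)²/(4 × 0.091 × 27) = 0.004070; exp(−0.004070) = 0.9959.
C = 0.0008541 × 0.9959 = 0.000851 kg/m³.

0.000851 kg/m³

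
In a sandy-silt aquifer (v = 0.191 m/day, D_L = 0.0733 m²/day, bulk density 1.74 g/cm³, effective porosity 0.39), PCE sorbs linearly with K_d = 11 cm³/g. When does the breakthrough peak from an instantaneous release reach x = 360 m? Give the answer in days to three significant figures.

Retardation factor R = 1 + ρ_b·K_d/n = 1 + 1.74 × 11/0.39 = 50.08.
Sorption retards both mechanisms: v_R = v/R = 0.003814 m/day, D_R = D/R = 0.001464 m²/day.
Peak time from v_R²t² + 2D_R t − x² = 0: t = (√(D_R² + v_R²x²) − D_R)/v_R².
√(D_R² + v_R²x²) = √(0.001464² + 0.003814² × 360²) = 1.373; v_R² = 1.455e-05.
t = (1.373 − 0.001464)/1.455e-05 = 94300 days.

94300 days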